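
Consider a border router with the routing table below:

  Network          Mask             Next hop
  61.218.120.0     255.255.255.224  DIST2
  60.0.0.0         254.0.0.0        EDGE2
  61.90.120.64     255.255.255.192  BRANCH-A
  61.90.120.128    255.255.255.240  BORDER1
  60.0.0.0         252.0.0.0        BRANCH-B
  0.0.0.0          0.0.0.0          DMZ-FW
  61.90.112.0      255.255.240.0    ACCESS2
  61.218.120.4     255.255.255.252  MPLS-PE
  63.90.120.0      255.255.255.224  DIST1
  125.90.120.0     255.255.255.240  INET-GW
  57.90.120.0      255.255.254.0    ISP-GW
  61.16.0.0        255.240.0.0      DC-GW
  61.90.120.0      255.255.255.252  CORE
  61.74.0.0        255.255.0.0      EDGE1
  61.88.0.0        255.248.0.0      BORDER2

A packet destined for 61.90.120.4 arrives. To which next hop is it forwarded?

ACCESS2

Routes whose prefix contains 61.90.120.4:
  0.0.0.0/0 (default, matches everything) -> DMZ-FW
  60.0.0.0/6 (60.0.0.0 - 63.255.255.255) -> BRANCH-B
  60.0.0.0/7 (60.0.0.0 - 61.255.255.255) -> EDGE2
  61.88.0.0/13 (61.88.0.0 - 61.95.255.255) -> BORDER2
  61.90.112.0/20 (61.90.112.0 - 61.90.127.255) -> ACCESS2
More-specific entries that do NOT match:
  61.218.120.4/30 (61.218.120.4 - 61.218.120.7) does not contain 61.90.120.4
  61.90.120.0/30 (61.90.120.0 - 61.90.120.3) does not contain 61.90.120.4
  61.90.120.128/28 (61.90.120.128 - 61.90.120.143) does not contain 61.90.120.4
  125.90.120.0/28 (125.90.120.0 - 125.90.120.15) does not contain 61.90.120.4
  61.218.120.0/27 (61.218.120.0 - 61.218.120.31) does not contain 61.90.120.4
  63.90.120.0/27 (63.90.120.0 - 63.90.120.31) does not contain 61.90.120.4
  61.90.120.64/26 (61.90.120.64 - 61.90.120.127) does not contain 61.90.120.4
  57.90.120.0/23 (57.90.120.0 - 57.90.121.255) does not contain 61.90.120.4
Longest matching prefix is /20 -> next hop ACCESS2.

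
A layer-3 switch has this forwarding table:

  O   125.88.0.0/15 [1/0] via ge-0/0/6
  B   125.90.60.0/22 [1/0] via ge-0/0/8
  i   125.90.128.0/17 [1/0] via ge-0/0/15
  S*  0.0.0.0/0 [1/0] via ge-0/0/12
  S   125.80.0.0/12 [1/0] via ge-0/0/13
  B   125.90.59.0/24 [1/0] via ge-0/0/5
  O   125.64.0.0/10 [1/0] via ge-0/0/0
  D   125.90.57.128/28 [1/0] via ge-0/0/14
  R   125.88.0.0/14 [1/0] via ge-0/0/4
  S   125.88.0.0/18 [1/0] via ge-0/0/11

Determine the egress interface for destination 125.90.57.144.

Routes whose prefix contains 125.90.57.144:
  0.0.0.0/0 (default, matches everything) -> ge-0/0/12
  125.64.0.0/10 (125.64.0.0 - 125.127.255.255) -> ge-0/0/0
  125.80.0.0/12 (125.80.0.0 - 125.95.255.255) -> ge-0/0/13
  125.88.0.0/14 (125.88.0.0 - 125.91.255.255) -> ge-0/0/4
More-specific entries that do NOT match:
  125.90.57.128/28 (125.90.57.128 - 125.90.57.143) does not contain 125.90.57.144
  125.90.59.0/24 (125.90.59.0 - 125.90.59.255) does not contain 125.90.57.144
  125.90.60.0/22 (125.90.60.0 - 125.90.63.255) does not contain 125.90.57.144
  125.88.0.0/18 (125.88.0.0 - 125.88.63.255) does not contain 125.90.57.144
  125.90.128.0/17 (125.90.128.0 - 125.90.255.255) does not contain 125.90.57.144
  125.88.0.0/15 (125.88.0.0 - 125.89.255.255) does not contain 125.90.57.144
Longest matching prefix is /14 -> interface ge-0/0/4.

ge-0/0/4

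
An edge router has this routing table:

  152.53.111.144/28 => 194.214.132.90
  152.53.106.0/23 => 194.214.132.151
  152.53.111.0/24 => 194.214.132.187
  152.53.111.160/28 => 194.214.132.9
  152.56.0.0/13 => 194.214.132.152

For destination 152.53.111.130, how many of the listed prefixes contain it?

Prefixes containing 152.53.111.130:
  152.53.111.0/24 (152.53.111.0 - 152.53.111.255)
Total matching entries: 1.

1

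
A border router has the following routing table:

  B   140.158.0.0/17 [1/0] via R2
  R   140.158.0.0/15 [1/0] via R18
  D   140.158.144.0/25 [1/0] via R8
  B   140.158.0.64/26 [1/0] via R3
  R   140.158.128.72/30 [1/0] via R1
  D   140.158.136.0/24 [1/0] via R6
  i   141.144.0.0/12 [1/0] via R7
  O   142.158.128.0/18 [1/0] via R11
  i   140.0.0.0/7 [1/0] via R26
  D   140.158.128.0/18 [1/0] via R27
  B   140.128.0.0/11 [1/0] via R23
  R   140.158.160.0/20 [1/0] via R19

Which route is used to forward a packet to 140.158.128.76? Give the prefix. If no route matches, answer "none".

140.158.128.0/18

Entries matching 140.158.128.76:
  140.0.0.0/7 (140.0.0.0 - 141.255.255.255)
  140.128.0.0/11 (140.128.0.0 - 140.159.255.255)
  140.158.0.0/15 (140.158.0.0 - 140.159.255.255)
  140.158.128.0/18 (140.158.128.0 - 140.158.191.255)
Most specific is 140.158.128.0/18.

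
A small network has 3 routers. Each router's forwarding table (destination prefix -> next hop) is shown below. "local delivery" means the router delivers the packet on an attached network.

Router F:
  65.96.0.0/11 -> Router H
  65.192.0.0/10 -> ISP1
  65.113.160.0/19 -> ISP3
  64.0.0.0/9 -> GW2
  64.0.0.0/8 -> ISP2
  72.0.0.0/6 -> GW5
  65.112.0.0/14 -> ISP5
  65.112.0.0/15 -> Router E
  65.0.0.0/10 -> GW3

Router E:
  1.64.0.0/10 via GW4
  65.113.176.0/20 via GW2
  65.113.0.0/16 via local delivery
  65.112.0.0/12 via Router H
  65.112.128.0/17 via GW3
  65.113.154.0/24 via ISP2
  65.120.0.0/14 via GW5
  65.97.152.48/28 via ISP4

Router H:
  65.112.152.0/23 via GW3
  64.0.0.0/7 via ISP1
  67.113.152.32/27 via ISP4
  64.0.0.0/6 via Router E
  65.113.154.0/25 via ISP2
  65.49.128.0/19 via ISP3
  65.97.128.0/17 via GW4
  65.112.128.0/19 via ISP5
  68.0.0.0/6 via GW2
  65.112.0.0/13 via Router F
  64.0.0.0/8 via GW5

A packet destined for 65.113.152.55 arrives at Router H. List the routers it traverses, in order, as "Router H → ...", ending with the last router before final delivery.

Router H → Router F → Router E

At Router H: longest match for 65.113.152.55 is 65.112.0.0/13 -> Router F
At Router F: longest match for 65.113.152.55 is 65.112.0.0/15 -> Router E
At Router E: longest match for 65.113.152.55 is 65.113.0.0/16 -> local delivery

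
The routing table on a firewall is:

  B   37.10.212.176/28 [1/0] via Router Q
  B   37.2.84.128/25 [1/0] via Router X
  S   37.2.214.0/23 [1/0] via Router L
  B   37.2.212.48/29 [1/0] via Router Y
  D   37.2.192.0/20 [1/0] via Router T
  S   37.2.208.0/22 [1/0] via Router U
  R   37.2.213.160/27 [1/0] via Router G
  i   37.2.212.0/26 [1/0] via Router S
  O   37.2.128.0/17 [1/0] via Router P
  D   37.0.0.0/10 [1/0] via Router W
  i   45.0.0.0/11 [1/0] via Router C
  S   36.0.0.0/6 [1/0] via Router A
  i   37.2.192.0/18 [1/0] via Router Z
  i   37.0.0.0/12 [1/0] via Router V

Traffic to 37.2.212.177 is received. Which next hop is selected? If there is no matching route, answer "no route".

Router Z

Routes whose prefix contains 37.2.212.177:
  36.0.0.0/6 (36.0.0.0 - 39.255.255.255) -> Router A
  37.0.0.0/10 (37.0.0.0 - 37.63.255.255) -> Router W
  37.0.0.0/12 (37.0.0.0 - 37.15.255.255) -> Router V
  37.2.128.0/17 (37.2.128.0 - 37.2.255.255) -> Router P
  37.2.192.0/18 (37.2.192.0 - 37.2.255.255) -> Router Z
More-specific entries that do NOT match:
  37.2.212.48/29 (37.2.212.48 - 37.2.212.55) does not contain 37.2.212.177
  37.10.212.176/28 (37.10.212.176 - 37.10.212.191) does not contain 37.2.212.177
  37.2.213.160/27 (37.2.213.160 - 37.2.213.191) does not contain 37.2.212.177
  37.2.212.0/26 (37.2.212.0 - 37.2.212.63) does not contain 37.2.212.177
  37.2.84.128/25 (37.2.84.128 - 37.2.84.255) does not contain 37.2.212.177
  37.2.214.0/23 (37.2.214.0 - 37.2.215.255) does not contain 37.2.212.177
  37.2.208.0/22 (37.2.208.0 - 37.2.211.255) does not contain 37.2.212.177
  37.2.192.0/20 (37.2.192.0 - 37.2.207.255) does not contain 37.2.212.177
Longest matching prefix is /18 -> next hop Router Z.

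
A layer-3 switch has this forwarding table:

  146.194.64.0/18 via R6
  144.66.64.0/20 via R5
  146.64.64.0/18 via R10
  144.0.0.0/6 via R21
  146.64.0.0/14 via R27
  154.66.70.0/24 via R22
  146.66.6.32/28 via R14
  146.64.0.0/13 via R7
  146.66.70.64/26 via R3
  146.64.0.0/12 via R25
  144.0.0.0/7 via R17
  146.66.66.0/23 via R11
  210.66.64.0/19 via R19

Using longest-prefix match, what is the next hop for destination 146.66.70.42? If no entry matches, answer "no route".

R27

Routes whose prefix contains 146.66.70.42:
  144.0.0.0/6 (144.0.0.0 - 147.255.255.255) -> R21
  146.64.0.0/12 (146.64.0.0 - 146.79.255.255) -> R25
  146.64.0.0/13 (146.64.0.0 - 146.71.255.255) -> R7
  146.64.0.0/14 (146.64.0.0 - 146.67.255.255) -> R27
More-specific entries that do NOT match:
  146.66.6.32/28 (146.66.6.32 - 146.66.6.47) does not contain 146.66.70.42
  146.66.70.64/26 (146.66.70.64 - 146.66.70.127) does not contain 146.66.70.42
  154.66.70.0/24 (154.66.70.0 - 154.66.70.255) does not contain 146.66.70.42
  146.66.66.0/23 (146.66.66.0 - 146.66.67.255) does not contain 146.66.70.42
  144.66.64.0/20 (144.66.64.0 - 144.66.79.255) does not contain 146.66.70.42
  210.66.64.0/19 (210.66.64.0 - 210.66.95.255) does not contain 146.66.70.42
  146.194.64.0/18 (146.194.64.0 - 146.194.127.255) does not contain 146.66.70.42
  146.64.64.0/18 (146.64.64.0 - 146.64.127.255) does not contain 146.66.70.42
Longest matching prefix is /14 -> next hop R27.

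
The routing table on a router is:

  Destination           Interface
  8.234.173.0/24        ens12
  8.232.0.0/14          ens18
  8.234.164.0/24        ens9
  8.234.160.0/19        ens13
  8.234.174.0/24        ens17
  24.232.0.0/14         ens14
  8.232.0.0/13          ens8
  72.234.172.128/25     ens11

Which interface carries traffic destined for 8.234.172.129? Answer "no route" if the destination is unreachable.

ens13

Routes whose prefix contains 8.234.172.129:
  8.232.0.0/13 (8.232.0.0 - 8.239.255.255) -> ens8
  8.232.0.0/14 (8.232.0.0 - 8.235.255.255) -> ens18
  8.234.160.0/19 (8.234.160.0 - 8.234.191.255) -> ens13
More-specific entries that do NOT match:
  72.234.172.128/25 (72.234.172.128 - 72.234.172.255) does not contain 8.234.172.129
  8.234.173.0/24 (8.234.173.0 - 8.234.173.255) does not contain 8.234.172.129
  8.234.164.0/24 (8.234.164.0 - 8.234.164.255) does not contain 8.234.172.129
  8.234.174.0/24 (8.234.174.0 - 8.234.174.255) does not contain 8.234.172.129
Longest matching prefix is /19 -> interface ens13.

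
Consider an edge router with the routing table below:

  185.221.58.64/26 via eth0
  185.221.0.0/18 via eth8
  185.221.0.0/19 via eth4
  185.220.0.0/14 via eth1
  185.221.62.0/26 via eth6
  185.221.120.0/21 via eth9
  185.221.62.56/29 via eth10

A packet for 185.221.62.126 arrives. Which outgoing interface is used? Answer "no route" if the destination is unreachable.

Routes whose prefix contains 185.221.62.126:
  185.220.0.0/14 (185.220.0.0 - 185.223.255.255) -> eth1
  185.221.0.0/18 (185.221.0.0 - 185.221.63.255) -> eth8
More-specific entries that do NOT match:
  185.221.62.56/29 (185.221.62.56 - 185.221.62.63) does not contain 185.221.62.126
  185.221.58.64/26 (185.221.58.64 - 185.221.58.127) does not contain 185.221.62.126
  185.221.62.0/26 (185.221.62.0 - 185.221.62.63) does not contain 185.221.62.126
  185.221.120.0/21 (185.221.120.0 - 185.221.127.255) does not contain 185.221.62.126
  185.221.0.0/19 (185.221.0.0 - 185.221.31.255) does not contain 185.221.62.126
Longest matching prefix is /18 -> interface eth8.

eth8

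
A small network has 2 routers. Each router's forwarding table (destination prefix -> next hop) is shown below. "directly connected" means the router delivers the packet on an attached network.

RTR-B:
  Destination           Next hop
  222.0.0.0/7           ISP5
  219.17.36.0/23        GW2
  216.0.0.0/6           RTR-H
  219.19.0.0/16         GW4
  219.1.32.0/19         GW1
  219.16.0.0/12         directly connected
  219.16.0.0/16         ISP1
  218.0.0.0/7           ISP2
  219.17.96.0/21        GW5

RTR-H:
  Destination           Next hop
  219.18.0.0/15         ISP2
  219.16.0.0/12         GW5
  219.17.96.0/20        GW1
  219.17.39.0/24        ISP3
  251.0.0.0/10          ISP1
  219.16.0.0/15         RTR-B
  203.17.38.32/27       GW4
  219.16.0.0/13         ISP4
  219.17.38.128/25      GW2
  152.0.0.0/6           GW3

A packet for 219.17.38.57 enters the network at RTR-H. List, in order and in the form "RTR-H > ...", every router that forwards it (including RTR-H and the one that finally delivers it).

RTR-H > RTR-B

At RTR-H: longest match for 219.17.38.57 is 219.16.0.0/15 -> RTR-B
At RTR-B: longest match for 219.17.38.57 is 219.16.0.0/12 -> directly connected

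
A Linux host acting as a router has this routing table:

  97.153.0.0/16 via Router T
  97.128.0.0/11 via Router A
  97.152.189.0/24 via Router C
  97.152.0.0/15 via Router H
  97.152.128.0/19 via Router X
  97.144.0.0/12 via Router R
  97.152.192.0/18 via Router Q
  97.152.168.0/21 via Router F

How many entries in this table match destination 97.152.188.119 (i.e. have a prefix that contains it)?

3

Prefixes containing 97.152.188.119:
  97.128.0.0/11 (97.128.0.0 - 97.159.255.255)
  97.144.0.0/12 (97.144.0.0 - 97.159.255.255)
  97.152.0.0/15 (97.152.0.0 - 97.153.255.255)
Total matching entries: 3.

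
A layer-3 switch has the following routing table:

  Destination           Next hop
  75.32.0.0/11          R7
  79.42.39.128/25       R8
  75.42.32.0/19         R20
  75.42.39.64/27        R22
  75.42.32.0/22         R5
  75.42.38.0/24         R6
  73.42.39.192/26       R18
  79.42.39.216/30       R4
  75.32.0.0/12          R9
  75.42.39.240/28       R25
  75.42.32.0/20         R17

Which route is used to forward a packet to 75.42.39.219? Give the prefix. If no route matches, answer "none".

75.42.32.0/20

Entries matching 75.42.39.219:
  75.32.0.0/11 (75.32.0.0 - 75.63.255.255)
  75.32.0.0/12 (75.32.0.0 - 75.47.255.255)
  75.42.32.0/19 (75.42.32.0 - 75.42.63.255)
  75.42.32.0/20 (75.42.32.0 - 75.42.47.255)
Most specific is 75.42.32.0/20.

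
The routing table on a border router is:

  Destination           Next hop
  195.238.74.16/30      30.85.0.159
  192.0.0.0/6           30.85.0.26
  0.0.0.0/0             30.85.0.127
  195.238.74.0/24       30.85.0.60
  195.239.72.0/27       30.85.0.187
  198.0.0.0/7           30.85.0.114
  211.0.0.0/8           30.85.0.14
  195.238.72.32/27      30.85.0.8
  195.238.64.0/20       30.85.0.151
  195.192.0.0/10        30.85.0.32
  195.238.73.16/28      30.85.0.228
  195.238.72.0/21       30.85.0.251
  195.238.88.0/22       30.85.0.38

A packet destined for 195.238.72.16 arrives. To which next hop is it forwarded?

Routes whose prefix contains 195.238.72.16:
  0.0.0.0/0 (default, matches everything) -> 30.85.0.127
  192.0.0.0/6 (192.0.0.0 - 195.255.255.255) -> 30.85.0.26
  195.192.0.0/10 (195.192.0.0 - 195.255.255.255) -> 30.85.0.32
  195.238.64.0/20 (195.238.64.0 - 195.238.79.255) -> 30.85.0.151
  195.238.72.0/21 (195.238.72.0 - 195.238.79.255) -> 30.85.0.251
More-specific entries that do NOT match:
  195.238.74.16/30 (195.238.74.16 - 195.238.74.19) does not contain 195.238.72.16
  195.238.73.16/28 (195.238.73.16 - 195.238.73.31) does not contain 195.238.72.16
  195.239.72.0/27 (195.239.72.0 - 195.239.72.31) does not contain 195.238.72.16
  195.238.72.32/27 (195.238.72.32 - 195.238.72.63) does not contain 195.238.72.16
  195.238.74.0/24 (195.238.74.0 - 195.238.74.255) does not contain 195.238.72.16
  195.238.88.0/22 (195.238.88.0 - 195.238.91.255) does not contain 195.238.72.16
Longest matching prefix is /21 -> next hop 30.85.0.251.

30.85.0.251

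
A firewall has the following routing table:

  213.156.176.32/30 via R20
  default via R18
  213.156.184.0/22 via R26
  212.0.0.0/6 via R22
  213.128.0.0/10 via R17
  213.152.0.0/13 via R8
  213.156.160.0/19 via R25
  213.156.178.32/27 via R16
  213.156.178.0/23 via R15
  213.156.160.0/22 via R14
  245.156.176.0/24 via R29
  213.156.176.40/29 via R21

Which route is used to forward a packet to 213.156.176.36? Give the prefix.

213.156.160.0/19

Entries matching 213.156.176.36:
  0.0.0.0/0 (default, matches everything)
  212.0.0.0/6 (212.0.0.0 - 215.255.255.255)
  213.128.0.0/10 (213.128.0.0 - 213.191.255.255)
  213.152.0.0/13 (213.152.0.0 - 213.159.255.255)
  213.156.160.0/19 (213.156.160.0 - 213.156.191.255)
Most specific is 213.156.160.0/19.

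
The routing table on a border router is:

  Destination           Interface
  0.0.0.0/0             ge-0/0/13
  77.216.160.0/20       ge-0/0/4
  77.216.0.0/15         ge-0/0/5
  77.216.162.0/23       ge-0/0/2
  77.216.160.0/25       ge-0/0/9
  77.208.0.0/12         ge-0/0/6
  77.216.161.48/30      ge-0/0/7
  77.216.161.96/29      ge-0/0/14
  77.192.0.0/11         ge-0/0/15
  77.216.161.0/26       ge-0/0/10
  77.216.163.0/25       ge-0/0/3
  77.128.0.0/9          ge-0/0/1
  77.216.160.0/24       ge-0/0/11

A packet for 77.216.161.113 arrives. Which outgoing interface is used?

Routes whose prefix contains 77.216.161.113:
  0.0.0.0/0 (default, matches everything) -> ge-0/0/13
  77.128.0.0/9 (77.128.0.0 - 77.255.255.255) -> ge-0/0/1
  77.192.0.0/11 (77.192.0.0 - 77.223.255.255) -> ge-0/0/15
  77.208.0.0/12 (77.208.0.0 - 77.223.255.255) -> ge-0/0/6
  77.216.0.0/15 (77.216.0.0 - 77.217.255.255) -> ge-0/0/5
  77.216.160.0/20 (77.216.160.0 - 77.216.175.255) -> ge-0/0/4
More-specific entries that do NOT match:
  77.216.161.48/30 (77.216.161.48 - 77.216.161.51) does not contain 77.216.161.113
  77.216.161.96/29 (77.216.161.96 - 77.216.161.103) does not contain 77.216.161.113
  77.216.161.0/26 (77.216.161.0 - 77.216.161.63) does not contain 77.216.161.113
  77.216.160.0/25 (77.216.160.0 - 77.216.160.127) does not contain 77.216.161.113
  77.216.163.0/25 (77.216.163.0 - 77.216.163.127) does not contain 77.216.161.113
  77.216.160.0/24 (77.216.160.0 - 77.216.160.255) does not contain 77.216.161.113
  77.216.162.0/23 (77.216.162.0 - 77.216.163.255) does not contain 77.216.161.113
Longest matching prefix is /20 -> interface ge-0/0/4.

ge-0/0/4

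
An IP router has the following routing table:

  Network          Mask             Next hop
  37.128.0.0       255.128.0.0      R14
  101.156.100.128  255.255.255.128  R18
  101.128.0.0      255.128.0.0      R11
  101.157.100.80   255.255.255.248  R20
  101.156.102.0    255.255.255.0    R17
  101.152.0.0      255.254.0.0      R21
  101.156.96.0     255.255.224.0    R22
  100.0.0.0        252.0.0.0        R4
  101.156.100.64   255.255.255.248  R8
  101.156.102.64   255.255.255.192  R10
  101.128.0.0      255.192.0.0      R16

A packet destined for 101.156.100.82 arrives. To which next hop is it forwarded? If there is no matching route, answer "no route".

R22

Routes whose prefix contains 101.156.100.82:
  100.0.0.0/6 (100.0.0.0 - 103.255.255.255) -> R4
  101.128.0.0/9 (101.128.0.0 - 101.255.255.255) -> R11
  101.128.0.0/10 (101.128.0.0 - 101.191.255.255) -> R16
  101.156.96.0/19 (101.156.96.0 - 101.156.127.255) -> R22
More-specific entries that do NOT match:
  101.157.100.80/29 (101.157.100.80 - 101.157.100.87) does not contain 101.156.100.82
  101.156.100.64/29 (101.156.100.64 - 101.156.100.71) does not contain 101.156.100.82
  101.156.102.64/26 (101.156.102.64 - 101.156.102.127) does not contain 101.156.100.82
  101.156.100.128/25 (101.156.100.128 - 101.156.100.255) does not contain 101.156.100.82
  101.156.102.0/24 (101.156.102.0 - 101.156.102.255) does not contain 101.156.100.82
Longest matching prefix is /19 -> next hop R22.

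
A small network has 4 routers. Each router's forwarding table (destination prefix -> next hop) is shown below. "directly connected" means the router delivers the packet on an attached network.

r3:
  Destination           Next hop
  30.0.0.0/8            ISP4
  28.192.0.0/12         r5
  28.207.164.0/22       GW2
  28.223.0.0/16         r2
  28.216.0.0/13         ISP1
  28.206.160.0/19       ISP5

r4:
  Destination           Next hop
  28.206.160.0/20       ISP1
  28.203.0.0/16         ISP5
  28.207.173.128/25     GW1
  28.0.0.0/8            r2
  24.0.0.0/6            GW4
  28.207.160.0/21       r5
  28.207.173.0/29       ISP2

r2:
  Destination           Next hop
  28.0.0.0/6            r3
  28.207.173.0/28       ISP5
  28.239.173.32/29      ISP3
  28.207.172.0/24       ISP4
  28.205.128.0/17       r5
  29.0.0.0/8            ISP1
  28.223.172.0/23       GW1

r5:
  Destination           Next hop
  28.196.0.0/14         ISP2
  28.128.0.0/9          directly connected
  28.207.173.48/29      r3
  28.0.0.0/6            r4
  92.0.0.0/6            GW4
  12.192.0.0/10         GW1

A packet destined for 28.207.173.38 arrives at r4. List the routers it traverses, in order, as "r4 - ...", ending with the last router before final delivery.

At r4: longest match for 28.207.173.38 is 28.0.0.0/8 -> r2
At r2: longest match for 28.207.173.38 is 28.0.0.0/6 -> r3
At r3: longest match for 28.207.173.38 is 28.192.0.0/12 -> r5
At r5: longest match for 28.207.173.38 is 28.128.0.0/9 -> directly connected

r4 - r2 - r3 - r5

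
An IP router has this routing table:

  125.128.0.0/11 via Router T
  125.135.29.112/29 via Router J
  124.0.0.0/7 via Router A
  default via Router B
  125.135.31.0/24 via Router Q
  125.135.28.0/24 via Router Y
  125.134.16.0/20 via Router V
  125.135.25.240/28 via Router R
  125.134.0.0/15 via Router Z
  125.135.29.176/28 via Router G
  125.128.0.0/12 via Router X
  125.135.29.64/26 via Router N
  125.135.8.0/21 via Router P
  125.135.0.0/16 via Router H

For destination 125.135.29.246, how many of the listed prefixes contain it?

Prefixes containing 125.135.29.246:
  0.0.0.0/0 (default, matches everything)
  124.0.0.0/7 (124.0.0.0 - 125.255.255.255)
  125.128.0.0/11 (125.128.0.0 - 125.159.255.255)
  125.128.0.0/12 (125.128.0.0 - 125.143.255.255)
  125.134.0.0/15 (125.134.0.0 - 125.135.255.255)
  125.135.0.0/16 (125.135.0.0 - 125.135.255.255)
Total matching entries: 6.

6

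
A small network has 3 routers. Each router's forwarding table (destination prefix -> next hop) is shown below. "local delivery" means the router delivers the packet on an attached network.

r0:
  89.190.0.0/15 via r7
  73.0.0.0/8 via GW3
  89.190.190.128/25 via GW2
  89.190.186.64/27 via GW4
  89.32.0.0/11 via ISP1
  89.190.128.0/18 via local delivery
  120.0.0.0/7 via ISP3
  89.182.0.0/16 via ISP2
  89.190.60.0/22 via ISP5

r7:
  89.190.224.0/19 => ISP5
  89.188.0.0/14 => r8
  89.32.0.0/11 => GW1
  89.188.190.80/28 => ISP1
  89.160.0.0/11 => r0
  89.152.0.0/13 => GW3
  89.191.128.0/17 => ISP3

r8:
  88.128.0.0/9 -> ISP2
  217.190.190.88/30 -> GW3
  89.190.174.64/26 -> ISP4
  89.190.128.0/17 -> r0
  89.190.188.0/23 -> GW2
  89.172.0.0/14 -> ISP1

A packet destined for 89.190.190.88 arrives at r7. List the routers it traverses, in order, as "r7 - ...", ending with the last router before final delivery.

r7 - r8 - r0

At r7: longest match for 89.190.190.88 is 89.188.0.0/14 -> r8
At r8: longest match for 89.190.190.88 is 89.190.128.0/17 -> r0
At r0: longest match for 89.190.190.88 is 89.190.128.0/18 -> local delivery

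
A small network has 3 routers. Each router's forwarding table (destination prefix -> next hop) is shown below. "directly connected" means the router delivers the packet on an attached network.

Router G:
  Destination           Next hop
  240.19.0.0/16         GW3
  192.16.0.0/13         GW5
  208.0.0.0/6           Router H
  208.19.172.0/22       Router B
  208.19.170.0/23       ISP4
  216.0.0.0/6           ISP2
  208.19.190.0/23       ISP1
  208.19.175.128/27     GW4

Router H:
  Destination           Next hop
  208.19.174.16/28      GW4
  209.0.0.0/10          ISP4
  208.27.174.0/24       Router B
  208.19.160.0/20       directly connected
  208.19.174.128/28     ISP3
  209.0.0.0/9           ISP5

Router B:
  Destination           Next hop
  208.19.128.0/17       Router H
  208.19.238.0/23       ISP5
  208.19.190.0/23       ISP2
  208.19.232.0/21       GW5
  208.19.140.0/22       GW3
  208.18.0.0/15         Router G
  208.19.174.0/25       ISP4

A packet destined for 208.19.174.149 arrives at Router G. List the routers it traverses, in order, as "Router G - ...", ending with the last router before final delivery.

At Router G: longest match for 208.19.174.149 is 208.19.172.0/22 -> Router B
At Router B: longest match for 208.19.174.149 is 208.19.128.0/17 -> Router H
At Router H: longest match for 208.19.174.149 is 208.19.160.0/20 -> directly connected

Router G - Router B - Router H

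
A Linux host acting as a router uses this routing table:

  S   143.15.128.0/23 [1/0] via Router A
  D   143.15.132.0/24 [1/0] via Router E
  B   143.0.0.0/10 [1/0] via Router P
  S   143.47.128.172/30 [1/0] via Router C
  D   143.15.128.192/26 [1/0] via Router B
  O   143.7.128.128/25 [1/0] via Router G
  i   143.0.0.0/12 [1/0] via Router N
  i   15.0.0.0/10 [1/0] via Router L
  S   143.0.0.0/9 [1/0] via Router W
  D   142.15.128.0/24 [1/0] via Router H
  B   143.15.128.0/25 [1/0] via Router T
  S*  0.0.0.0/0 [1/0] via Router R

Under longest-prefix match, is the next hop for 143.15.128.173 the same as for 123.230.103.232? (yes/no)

143.15.128.173: longest match 143.15.128.0/23 -> Router A
123.230.103.232: longest match 0.0.0.0/0 -> Router R

no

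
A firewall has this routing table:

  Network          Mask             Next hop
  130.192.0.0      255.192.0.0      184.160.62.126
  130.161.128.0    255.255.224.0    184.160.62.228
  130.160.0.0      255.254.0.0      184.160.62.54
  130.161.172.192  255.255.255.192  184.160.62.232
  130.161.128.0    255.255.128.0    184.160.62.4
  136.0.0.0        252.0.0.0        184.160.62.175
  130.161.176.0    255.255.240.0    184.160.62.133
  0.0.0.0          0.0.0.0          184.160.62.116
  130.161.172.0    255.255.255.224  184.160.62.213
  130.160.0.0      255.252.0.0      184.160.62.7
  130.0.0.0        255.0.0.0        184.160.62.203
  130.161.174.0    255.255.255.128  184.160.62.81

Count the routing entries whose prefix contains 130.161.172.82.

Prefixes containing 130.161.172.82:
  0.0.0.0/0 (default, matches everything)
  130.0.0.0/8 (130.0.0.0 - 130.255.255.255)
  130.160.0.0/14 (130.160.0.0 - 130.163.255.255)
  130.160.0.0/15 (130.160.0.0 - 130.161.255.255)
  130.161.128.0/17 (130.161.128.0 - 130.161.255.255)
Total matching entries: 5.

5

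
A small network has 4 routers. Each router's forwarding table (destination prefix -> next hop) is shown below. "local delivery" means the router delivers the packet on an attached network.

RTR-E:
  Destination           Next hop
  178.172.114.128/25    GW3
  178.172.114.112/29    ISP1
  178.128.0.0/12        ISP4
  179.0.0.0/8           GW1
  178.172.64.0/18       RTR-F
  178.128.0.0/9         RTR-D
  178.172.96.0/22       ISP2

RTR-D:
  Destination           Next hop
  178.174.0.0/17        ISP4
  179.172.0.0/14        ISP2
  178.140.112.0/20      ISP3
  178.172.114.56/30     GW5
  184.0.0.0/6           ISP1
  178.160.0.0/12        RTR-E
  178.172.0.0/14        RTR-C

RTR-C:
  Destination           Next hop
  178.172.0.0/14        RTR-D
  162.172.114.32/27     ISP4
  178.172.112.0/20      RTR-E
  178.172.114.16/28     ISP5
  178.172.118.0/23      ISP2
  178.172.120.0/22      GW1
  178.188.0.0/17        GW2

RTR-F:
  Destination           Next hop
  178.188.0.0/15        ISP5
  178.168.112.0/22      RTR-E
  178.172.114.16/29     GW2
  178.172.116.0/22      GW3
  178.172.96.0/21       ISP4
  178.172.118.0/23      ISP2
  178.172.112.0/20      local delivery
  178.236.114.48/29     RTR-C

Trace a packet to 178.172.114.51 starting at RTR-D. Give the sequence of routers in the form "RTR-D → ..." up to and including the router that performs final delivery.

At RTR-D: longest match for 178.172.114.51 is 178.172.0.0/14 -> RTR-C
At RTR-C: longest match for 178.172.114.51 is 178.172.112.0/20 -> RTR-E
At RTR-E: longest match for 178.172.114.51 is 178.172.64.0/18 -> RTR-F
At RTR-F: longest match for 178.172.114.51 is 178.172.112.0/20 -> local delivery

RTR-D → RTR-C → RTR-E → RTR-F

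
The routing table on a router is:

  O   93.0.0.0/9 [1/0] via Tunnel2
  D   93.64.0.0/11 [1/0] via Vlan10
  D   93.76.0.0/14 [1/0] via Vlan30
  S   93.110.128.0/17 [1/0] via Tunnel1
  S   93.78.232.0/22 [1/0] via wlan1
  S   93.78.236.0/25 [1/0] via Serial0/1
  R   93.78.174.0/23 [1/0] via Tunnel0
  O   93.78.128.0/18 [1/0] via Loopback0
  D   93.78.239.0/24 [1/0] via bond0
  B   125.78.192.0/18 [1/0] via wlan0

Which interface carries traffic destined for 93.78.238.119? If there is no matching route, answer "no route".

Vlan30

Routes whose prefix contains 93.78.238.119:
  93.0.0.0/9 (93.0.0.0 - 93.127.255.255) -> Tunnel2
  93.64.0.0/11 (93.64.0.0 - 93.95.255.255) -> Vlan10
  93.76.0.0/14 (93.76.0.0 - 93.79.255.255) -> Vlan30
More-specific entries that do NOT match:
  93.78.236.0/25 (93.78.236.0 - 93.78.236.127) does not contain 93.78.238.119
  93.78.239.0/24 (93.78.239.0 - 93.78.239.255) does not contain 93.78.238.119
  93.78.174.0/23 (93.78.174.0 - 93.78.175.255) does not contain 93.78.238.119
  93.78.232.0/22 (93.78.232.0 - 93.78.235.255) does not contain 93.78.238.119
  93.78.128.0/18 (93.78.128.0 - 93.78.191.255) does not contain 93.78.238.119
  125.78.192.0/18 (125.78.192.0 - 125.78.255.255) does not contain 93.78.238.119
  93.110.128.0/17 (93.110.128.0 - 93.110.255.255) does not contain 93.78.238.119
Longest matching prefix is /14 -> interface Vlan30.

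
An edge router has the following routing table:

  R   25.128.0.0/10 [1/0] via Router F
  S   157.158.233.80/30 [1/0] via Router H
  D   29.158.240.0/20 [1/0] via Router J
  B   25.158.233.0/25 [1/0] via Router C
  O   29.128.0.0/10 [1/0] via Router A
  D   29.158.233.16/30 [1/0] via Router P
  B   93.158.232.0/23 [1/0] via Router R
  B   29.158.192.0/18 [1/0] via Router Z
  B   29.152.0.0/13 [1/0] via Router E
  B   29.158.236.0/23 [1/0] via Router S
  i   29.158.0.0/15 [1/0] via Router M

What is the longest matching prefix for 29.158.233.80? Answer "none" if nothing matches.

29.158.192.0/18

Entries matching 29.158.233.80:
  29.128.0.0/10 (29.128.0.0 - 29.191.255.255)
  29.152.0.0/13 (29.152.0.0 - 29.159.255.255)
  29.158.0.0/15 (29.158.0.0 - 29.159.255.255)
  29.158.192.0/18 (29.158.192.0 - 29.158.255.255)
Most specific is 29.158.192.0/18.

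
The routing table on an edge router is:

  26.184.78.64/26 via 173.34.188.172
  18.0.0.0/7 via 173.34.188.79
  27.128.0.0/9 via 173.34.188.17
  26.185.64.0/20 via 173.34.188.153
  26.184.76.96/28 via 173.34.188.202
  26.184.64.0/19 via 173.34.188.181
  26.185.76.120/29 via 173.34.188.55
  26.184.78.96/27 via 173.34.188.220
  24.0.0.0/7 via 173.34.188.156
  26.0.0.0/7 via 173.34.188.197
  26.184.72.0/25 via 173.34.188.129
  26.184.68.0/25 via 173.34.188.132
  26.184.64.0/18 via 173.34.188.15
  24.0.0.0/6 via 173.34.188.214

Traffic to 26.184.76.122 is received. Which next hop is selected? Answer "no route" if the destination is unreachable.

173.34.188.181

Routes whose prefix contains 26.184.76.122:
  24.0.0.0/6 (24.0.0.0 - 27.255.255.255) -> 173.34.188.214
  26.0.0.0/7 (26.0.0.0 - 27.255.255.255) -> 173.34.188.197
  26.184.64.0/18 (26.184.64.0 - 26.184.127.255) -> 173.34.188.15
  26.184.64.0/19 (26.184.64.0 - 26.184.95.255) -> 173.34.188.181
More-specific entries that do NOT match:
  26.185.76.120/29 (26.185.76.120 - 26.185.76.127) does not contain 26.184.76.122
  26.184.76.96/28 (26.184.76.96 - 26.184.76.111) does not contain 26.184.76.122
  26.184.78.96/27 (26.184.78.96 - 26.184.78.127) does not contain 26.184.76.122
  26.184.78.64/26 (26.184.78.64 - 26.184.78.127) does not contain 26.184.76.122
  26.184.72.0/25 (26.184.72.0 - 26.184.72.127) does not contain 26.184.76.122
  26.184.68.0/25 (26.184.68.0 - 26.184.68.127) does not contain 26.184.76.122
  26.185.64.0/20 (26.185.64.0 - 26.185.79.255) does not contain 26.184.76.122
Longest matching prefix is /19 -> next hop 173.34.188.181.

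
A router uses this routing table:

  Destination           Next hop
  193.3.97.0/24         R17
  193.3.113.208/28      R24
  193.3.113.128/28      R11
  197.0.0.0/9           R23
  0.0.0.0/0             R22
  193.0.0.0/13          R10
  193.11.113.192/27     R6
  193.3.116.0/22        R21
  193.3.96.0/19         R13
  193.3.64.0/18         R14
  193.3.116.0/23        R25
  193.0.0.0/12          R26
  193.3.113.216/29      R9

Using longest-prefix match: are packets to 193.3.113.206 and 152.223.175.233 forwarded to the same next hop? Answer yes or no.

no

193.3.113.206: longest match 193.3.96.0/19 -> R13
152.223.175.233: longest match 0.0.0.0/0 -> R22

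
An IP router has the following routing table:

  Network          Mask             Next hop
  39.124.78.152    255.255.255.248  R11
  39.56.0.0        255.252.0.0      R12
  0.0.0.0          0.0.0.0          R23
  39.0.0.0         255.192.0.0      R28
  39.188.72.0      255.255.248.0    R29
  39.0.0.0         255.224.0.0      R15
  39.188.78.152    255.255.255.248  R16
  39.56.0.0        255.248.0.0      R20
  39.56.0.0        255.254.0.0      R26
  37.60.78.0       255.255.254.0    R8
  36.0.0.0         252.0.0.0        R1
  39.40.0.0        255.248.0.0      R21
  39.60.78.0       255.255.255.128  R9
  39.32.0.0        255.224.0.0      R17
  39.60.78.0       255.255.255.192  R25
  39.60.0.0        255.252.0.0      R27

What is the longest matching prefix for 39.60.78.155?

39.60.0.0/14

Entries matching 39.60.78.155:
  0.0.0.0/0 (default, matches everything)
  36.0.0.0/6 (36.0.0.0 - 39.255.255.255)
  39.0.0.0/10 (39.0.0.0 - 39.63.255.255)
  39.32.0.0/11 (39.32.0.0 - 39.63.255.255)
  39.56.0.0/13 (39.56.0.0 - 39.63.255.255)
  39.60.0.0/14 (39.60.0.0 - 39.63.255.255)
Most specific is 39.60.0.0/14.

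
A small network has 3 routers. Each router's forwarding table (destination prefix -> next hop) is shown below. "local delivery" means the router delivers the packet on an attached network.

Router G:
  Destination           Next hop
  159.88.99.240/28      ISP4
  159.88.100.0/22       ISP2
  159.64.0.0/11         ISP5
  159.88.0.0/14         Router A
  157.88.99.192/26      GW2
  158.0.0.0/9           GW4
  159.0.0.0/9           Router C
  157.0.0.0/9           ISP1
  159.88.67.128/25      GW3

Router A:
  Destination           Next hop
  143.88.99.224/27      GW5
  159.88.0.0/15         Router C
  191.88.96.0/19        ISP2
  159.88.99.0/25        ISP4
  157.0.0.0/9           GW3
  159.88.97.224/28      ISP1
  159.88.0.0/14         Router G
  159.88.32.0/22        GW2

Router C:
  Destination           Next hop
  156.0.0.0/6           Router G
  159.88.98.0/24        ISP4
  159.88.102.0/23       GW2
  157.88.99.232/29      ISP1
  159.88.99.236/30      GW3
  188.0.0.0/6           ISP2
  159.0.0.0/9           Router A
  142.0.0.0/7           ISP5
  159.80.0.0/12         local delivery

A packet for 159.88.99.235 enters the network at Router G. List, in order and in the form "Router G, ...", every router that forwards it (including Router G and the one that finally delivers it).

At Router G: longest match for 159.88.99.235 is 159.88.0.0/14 -> Router A
At Router A: longest match for 159.88.99.235 is 159.88.0.0/15 -> Router C
At Router C: longest match for 159.88.99.235 is 159.80.0.0/12 -> local delivery

Router G, Router A, Router C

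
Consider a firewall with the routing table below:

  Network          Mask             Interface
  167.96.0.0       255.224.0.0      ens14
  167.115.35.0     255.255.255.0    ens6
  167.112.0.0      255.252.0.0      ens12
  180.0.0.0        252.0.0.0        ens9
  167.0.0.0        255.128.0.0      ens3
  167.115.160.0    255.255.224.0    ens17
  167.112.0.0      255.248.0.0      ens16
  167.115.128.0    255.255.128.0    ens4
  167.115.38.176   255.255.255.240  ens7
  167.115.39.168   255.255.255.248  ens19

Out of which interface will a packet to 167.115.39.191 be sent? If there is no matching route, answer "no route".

Routes whose prefix contains 167.115.39.191:
  167.0.0.0/9 (167.0.0.0 - 167.127.255.255) -> ens3
  167.96.0.0/11 (167.96.0.0 - 167.127.255.255) -> ens14
  167.112.0.0/13 (167.112.0.0 - 167.119.255.255) -> ens16
  167.112.0.0/14 (167.112.0.0 - 167.115.255.255) -> ens12
More-specific entries that do NOT match:
  167.115.39.168/29 (167.115.39.168 - 167.115.39.175) does not contain 167.115.39.191
  167.115.38.176/28 (167.115.38.176 - 167.115.38.191) does not contain 167.115.39.191
  167.115.35.0/24 (167.115.35.0 - 167.115.35.255) does not contain 167.115.39.191
  167.115.160.0/19 (167.115.160.0 - 167.115.191.255) does not contain 167.115.39.191
  167.115.128.0/17 (167.115.128.0 - 167.115.255.255) does not contain 167.115.39.191
Longest matching prefix is /14 -> interface ens12.

ens12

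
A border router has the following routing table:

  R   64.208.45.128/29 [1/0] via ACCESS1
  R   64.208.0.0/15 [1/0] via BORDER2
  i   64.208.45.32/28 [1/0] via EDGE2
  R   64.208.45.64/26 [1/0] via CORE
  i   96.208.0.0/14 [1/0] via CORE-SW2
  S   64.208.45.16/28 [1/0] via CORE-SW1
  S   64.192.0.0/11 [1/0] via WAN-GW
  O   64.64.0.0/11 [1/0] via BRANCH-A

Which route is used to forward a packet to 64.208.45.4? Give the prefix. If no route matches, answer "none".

64.208.0.0/15

Entries matching 64.208.45.4:
  64.192.0.0/11 (64.192.0.0 - 64.223.255.255)
  64.208.0.0/15 (64.208.0.0 - 64.209.255.255)
Most specific is 64.208.0.0/15.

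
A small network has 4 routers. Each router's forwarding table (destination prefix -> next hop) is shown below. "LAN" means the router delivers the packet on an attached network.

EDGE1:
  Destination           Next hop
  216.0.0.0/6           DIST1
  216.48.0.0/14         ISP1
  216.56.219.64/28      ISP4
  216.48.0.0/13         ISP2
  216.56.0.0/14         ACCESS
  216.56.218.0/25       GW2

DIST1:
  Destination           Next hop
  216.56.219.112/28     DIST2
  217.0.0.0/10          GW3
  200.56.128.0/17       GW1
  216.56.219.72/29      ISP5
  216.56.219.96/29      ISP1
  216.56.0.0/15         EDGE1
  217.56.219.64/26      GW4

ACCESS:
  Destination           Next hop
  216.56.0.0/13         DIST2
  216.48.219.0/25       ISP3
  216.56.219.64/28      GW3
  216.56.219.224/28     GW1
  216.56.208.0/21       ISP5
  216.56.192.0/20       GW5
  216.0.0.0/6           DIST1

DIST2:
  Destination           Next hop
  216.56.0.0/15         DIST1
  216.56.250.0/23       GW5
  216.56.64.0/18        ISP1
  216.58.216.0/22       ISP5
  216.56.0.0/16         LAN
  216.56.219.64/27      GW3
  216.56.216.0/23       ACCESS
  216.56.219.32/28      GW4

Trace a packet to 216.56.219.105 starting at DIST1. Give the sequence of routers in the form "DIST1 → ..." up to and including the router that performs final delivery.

DIST1 → EDGE1 → ACCESS → DIST2

At DIST1: longest match for 216.56.219.105 is 216.56.0.0/15 -> EDGE1
At EDGE1: longest match for 216.56.219.105 is 216.56.0.0/14 -> ACCESS
At ACCESS: longest match for 216.56.219.105 is 216.56.0.0/13 -> DIST2
At DIST2: longest match for 216.56.219.105 is 216.56.0.0/16 -> LAN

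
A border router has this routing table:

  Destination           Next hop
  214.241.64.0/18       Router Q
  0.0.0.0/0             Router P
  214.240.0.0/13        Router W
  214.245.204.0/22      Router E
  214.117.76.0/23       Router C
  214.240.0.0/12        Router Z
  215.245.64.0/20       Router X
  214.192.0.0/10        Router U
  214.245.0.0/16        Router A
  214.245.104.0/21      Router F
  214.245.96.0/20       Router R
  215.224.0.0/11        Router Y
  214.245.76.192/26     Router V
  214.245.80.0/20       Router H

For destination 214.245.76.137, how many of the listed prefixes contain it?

5

Prefixes containing 214.245.76.137:
  0.0.0.0/0 (default, matches everything)
  214.192.0.0/10 (214.192.0.0 - 214.255.255.255)
  214.240.0.0/12 (214.240.0.0 - 214.255.255.255)
  214.240.0.0/13 (214.240.0.0 - 214.247.255.255)
  214.245.0.0/16 (214.245.0.0 - 214.245.255.255)
Total matching entries: 5.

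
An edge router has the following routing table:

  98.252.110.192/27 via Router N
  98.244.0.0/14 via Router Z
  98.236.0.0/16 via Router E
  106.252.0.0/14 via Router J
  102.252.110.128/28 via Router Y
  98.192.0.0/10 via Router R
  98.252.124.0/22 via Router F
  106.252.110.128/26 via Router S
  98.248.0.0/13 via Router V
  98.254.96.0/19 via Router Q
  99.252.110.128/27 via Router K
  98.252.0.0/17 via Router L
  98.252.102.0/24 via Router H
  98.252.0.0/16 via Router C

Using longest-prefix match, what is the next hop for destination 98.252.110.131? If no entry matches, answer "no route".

Routes whose prefix contains 98.252.110.131:
  98.192.0.0/10 (98.192.0.0 - 98.255.255.255) -> Router R
  98.248.0.0/13 (98.248.0.0 - 98.255.255.255) -> Router V
  98.252.0.0/16 (98.252.0.0 - 98.252.255.255) -> Router C
  98.252.0.0/17 (98.252.0.0 - 98.252.127.255) -> Router L
More-specific entries that do NOT match:
  102.252.110.128/28 (102.252.110.128 - 102.252.110.143) does not contain 98.252.110.131
  98.252.110.192/27 (98.252.110.192 - 98.252.110.223) does not contain 98.252.110.131
  99.252.110.128/27 (99.252.110.128 - 99.252.110.159) does not contain 98.252.110.131
  106.252.110.128/26 (106.252.110.128 - 106.252.110.191) does not contain 98.252.110.131
  98.252.102.0/24 (98.252.102.0 - 98.252.102.255) does not contain 98.252.110.131
  98.252.124.0/22 (98.252.124.0 - 98.252.127.255) does not contain 98.252.110.131
  98.254.96.0/19 (98.254.96.0 - 98.254.127.255) does not contain 98.252.110.131
Longest matching prefix is /17 -> next hop Router L.

Router L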